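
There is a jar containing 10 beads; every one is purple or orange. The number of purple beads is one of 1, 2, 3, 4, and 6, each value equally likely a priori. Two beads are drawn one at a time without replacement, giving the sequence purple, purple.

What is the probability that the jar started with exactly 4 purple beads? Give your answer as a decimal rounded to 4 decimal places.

0.2400

The likelihood of the observed sequence under each hypothesis: P(data | r = 1) = (1/10)(0/9) = 0; P(data | r = 2) = (2/10)(1/9) = 1/45; P(data | r = 3) = (3/10)(2/9) = 1/15; P(data | r = 4) = (4/10)(3/9) = 2/15; P(data | r = 6) = (6/10)(5/9) = 1/3.
Weighting by the prior gives 1/5 · 0 = 0, 1/5 · 1/45 = 1/225, 1/5 · 1/15 = 1/75, 1/5 · 2/15 = 2/75, 1/5 · 1/3 = 1/15; these sum to 1/9.
Hence P(r = 4 | data) = (2/75) / (1/9) = 6/25.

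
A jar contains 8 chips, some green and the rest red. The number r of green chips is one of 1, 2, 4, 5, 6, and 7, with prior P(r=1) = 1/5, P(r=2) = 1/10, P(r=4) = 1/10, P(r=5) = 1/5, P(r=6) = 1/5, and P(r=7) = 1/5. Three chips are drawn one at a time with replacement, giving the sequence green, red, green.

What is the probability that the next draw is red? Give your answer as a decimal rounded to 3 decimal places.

For each hypothesis, P(data | H) works out to: P(data | r = 1) = (1/8)(7/8)(1/8) = 0.013672; P(data | r = 2) = (2/8)(6/8)(2/8) = 0.046875; P(data | r = 4) = (4/8)(4/8)(4/8) = 0.125; P(data | r = 5) = (5/8)(3/8)(5/8) = 0.14648; P(data | r = 6) = (6/8)(2/8)(6/8) = 0.14062; P(data | r = 7) = (7/8)(1/8)(7/8) = 0.095703.
The prior-weighted likelihoods are 1/5 · 0.013672 = 0.0027344, 1/10 · 0.046875 = 0.0046875, 1/10 · 0.125 = 0.0125, 1/5 · 0.14648 = 0.029297, 1/5 · 0.14062 = 0.028125, 1/5 · 0.095703 = 0.019141; with total 0.096484.
Normalising, the posterior is P(r = 1 | data) = 0.02834, P(r = 2 | data) = 0.048583, P(r = 4 | data) = 0.12955, P(r = 5 | data) = 0.30364, P(r = 6 | data) = 0.2915, P(r = 7 | data) = 0.19838.
Averaging over the posterior, P(red next | data) = (7/8)(0.02834) + (3/4)(0.048583) + (1/2)(0.12955) + (3/8)(0.30364) + (1/4)(0.2915) + (1/8)(0.19838) = 0.33755.

0.338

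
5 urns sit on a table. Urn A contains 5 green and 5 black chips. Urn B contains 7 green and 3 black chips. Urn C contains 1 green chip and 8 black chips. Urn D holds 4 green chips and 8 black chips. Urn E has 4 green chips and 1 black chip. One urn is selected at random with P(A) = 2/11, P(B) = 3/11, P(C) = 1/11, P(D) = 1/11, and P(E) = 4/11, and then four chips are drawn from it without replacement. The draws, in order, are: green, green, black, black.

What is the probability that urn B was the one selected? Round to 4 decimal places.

The likelihood of the observed sequence under each hypothesis: P(data | urn A) = (5/10)(4/9)(5/8)(4/7) = 0.079365; P(data | urn B) = (7/10)(6/9)(3/8)(2/7) = 0.05; P(data | urn C) = (1/9)(0/8) = 0; P(data | urn D) = (4/12)(3/11)(8/10)(7/9) = 0.056566; P(data | urn E) = (4/5)(3/4)(1/3)(0/2) = 0.
The prior-weighted likelihoods are 2/11 · 0.079365 = 0.01443, 3/11 · 0.05 = 0.013636, 1/11 · 0 = 0, 1/11 · 0.056566 = 0.0051423, 4/11 · 0 = 0; summing to 0.033209.
So P(urn B | data) = (0.013636) / (0.033209) = 0.41063.

0.4106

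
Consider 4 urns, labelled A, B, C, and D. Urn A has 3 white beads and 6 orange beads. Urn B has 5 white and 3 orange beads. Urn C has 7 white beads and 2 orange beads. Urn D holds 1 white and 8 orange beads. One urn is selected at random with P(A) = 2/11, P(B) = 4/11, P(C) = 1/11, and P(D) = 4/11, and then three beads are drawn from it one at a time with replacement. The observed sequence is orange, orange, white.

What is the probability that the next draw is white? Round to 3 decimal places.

0.373

Compute the likelihood of the observed sequence for each case: P(data | urn A) = (6/9)(6/9)(3/9) = 0.14815; P(data | urn B) = (3/8)(3/8)(5/8) = 0.087891; P(data | urn C) = (2/9)(2/9)(7/9) = 0.038409; P(data | urn D) = (8/9)(8/9)(1/9) = 0.087791.
The prior-weighted likelihoods are 2/11 · 0.14815 = 0.026936, 4/11 · 0.087891 = 0.03196, 1/11 · 0.038409 = 0.0034917, 4/11 · 0.087791 = 0.031924; summing to 0.094312.
Normalising, the posterior is P(urn A | data) = 0.28561, P(urn B | data) = 0.33888, P(urn C | data) = 0.037023, P(urn D | data) = 0.33849.
Averaging over the posterior, P(white next | data) = (1/3)(0.28561) + (5/8)(0.33888) + (7/9)(0.037023) + (1/9)(0.33849) = 0.37341.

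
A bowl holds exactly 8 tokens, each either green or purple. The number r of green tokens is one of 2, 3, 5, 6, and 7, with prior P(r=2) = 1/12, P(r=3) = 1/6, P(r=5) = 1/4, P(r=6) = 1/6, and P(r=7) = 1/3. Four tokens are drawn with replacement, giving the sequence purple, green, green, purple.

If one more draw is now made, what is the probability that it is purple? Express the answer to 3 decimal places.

0.421

Compute the likelihood of the observed sequence for each case: P(data | r = 2) = (6/8)(2/8)(2/8)(6/8) = 0.035156; P(data | r = 3) = (5/8)(3/8)(3/8)(5/8) = 0.054932; P(data | r = 5) = (3/8)(5/8)(5/8)(3/8) = 0.054932; P(data | r = 6) = (2/8)(6/8)(6/8)(2/8) = 0.035156; P(data | r = 7) = (1/8)(7/8)(7/8)(1/8) = 0.011963.
The prior-weighted likelihoods are 1/12 · 0.035156 = 0.0029297, 1/6 · 0.054932 = 0.0091553, 1/4 · 0.054932 = 0.013733, 1/6 · 0.035156 = 0.0058594, 1/3 · 0.011963 = 0.0039876; summing to 0.035665.
Dividing through by the total gives posterior P(r = 2 | data) = 0.082145, P(r = 3 | data) = 0.2567, P(r = 5 | data) = 0.38505, P(r = 6 | data) = 0.16429, P(r = 7 | data) = 0.11181.
Averaging over the posterior, P(purple next | data) = (3/4)(0.082145) + (5/8)(0.2567) + (3/8)(0.38505) + (1/4)(0.16429) + (1/8)(0.11181) = 0.42149.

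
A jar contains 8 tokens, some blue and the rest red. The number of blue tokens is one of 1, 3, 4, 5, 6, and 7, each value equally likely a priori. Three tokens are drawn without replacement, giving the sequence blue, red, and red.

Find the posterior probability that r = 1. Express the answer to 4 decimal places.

0.2188

The likelihood of the observed sequence under each hypothesis: P(data | r = 1) = (1/8)(7/7)(6/6) = 1/8; P(data | r = 3) = (3/8)(5/7)(4/6) = 5/28; P(data | r = 4) = (4/8)(4/7)(3/6) = 1/7; P(data | r = 5) = (5/8)(3/7)(2/6) = 5/56; P(data | r = 6) = (6/8)(2/7)(1/6) = 1/28; P(data | r = 7) = (7/8)(1/7)(0/6) = 0.
Weighting by the prior gives 1/6 · 1/8 = 1/48, 1/6 · 5/28 = 5/168, 1/6 · 1/7 = 1/42, 1/6 · 5/56 = 5/336, 1/6 · 1/28 = 1/168, 1/6 · 0 = 0; summing to 2/21.
By Bayes' rule, P(r = 1 | data) = (1/48) / (2/21) = 7/32.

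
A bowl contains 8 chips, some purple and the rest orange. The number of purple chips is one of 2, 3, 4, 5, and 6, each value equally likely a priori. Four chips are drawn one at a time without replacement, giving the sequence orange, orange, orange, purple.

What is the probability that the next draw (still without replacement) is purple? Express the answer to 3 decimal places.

0.462

Compute the likelihood of the observed sequence for each case: P(data | r = 2) = (6/8)(5/7)(4/6)(2/5) = 1/7; P(data | r = 3) = (5/8)(4/7)(3/6)(3/5) = 3/28; P(data | r = 4) = (4/8)(3/7)(2/6)(4/5) = 2/35; P(data | r = 5) = (3/8)(2/7)(1/6)(5/5) = 1/56; P(data | r = 6) = (2/8)(1/7)(0/6) = 0.
The prior-weighted likelihoods are 1/5 · 1/7 = 1/35, 1/5 · 3/28 = 3/140, 1/5 · 2/35 = 2/175, 1/5 · 1/56 = 1/280, 1/5 · 0 = 0; with total 13/200.
The posterior is then P(r = 2 | data) = 40/91, P(r = 3 | data) = 30/91, P(r = 4 | data) = 16/91, P(r = 5 | data) = 5/91, P(r = 6 | data) = 0.
Averaging over the posterior, P(purple next | data) = (1/4)(40/91) + (1/2)(30/91) + (3/4)(16/91) + (1)(5/91) = 6/13.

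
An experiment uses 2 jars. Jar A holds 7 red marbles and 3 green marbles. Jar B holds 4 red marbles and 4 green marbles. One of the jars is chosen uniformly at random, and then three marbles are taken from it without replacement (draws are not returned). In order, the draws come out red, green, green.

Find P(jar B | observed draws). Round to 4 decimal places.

For each hypothesis, P(data | H) works out to: P(data | jar A) = (7/10)(3/9)(2/8) = 0.058333; P(data | jar B) = (4/8)(4/7)(3/6) = 0.14286.
Multiplying each by its prior: 1/2 · 0.058333 = 0.029167, 1/2 · 0.14286 = 0.071429; these sum to 0.1006.
Therefore the posterior P(jar B | data) = (0.071429) / (0.1006) = 0.71006.

0.7101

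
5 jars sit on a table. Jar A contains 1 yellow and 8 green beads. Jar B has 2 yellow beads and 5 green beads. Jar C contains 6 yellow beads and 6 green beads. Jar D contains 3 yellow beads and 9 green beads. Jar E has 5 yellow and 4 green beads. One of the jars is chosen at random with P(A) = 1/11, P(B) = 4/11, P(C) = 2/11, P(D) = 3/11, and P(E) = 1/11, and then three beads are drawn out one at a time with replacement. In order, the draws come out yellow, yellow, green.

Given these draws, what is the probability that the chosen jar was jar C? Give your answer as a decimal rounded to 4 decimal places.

The likelihood of the observed sequence under each hypothesis: P(data | jar A) = (1/9)(1/9)(8/9) = 0.010974; P(data | jar B) = (2/7)(2/7)(5/7) = 0.058309; P(data | jar C) = (6/12)(6/12)(6/12) = 0.125; P(data | jar D) = (3/12)(3/12)(9/12) = 0.046875; P(data | jar E) = (5/9)(5/9)(4/9) = 0.13717.
The prior-weighted likelihoods are 1/11 · 0.010974 = 0.00099763, 4/11 · 0.058309 = 0.021203, 2/11 · 0.125 = 0.022727, 3/11 · 0.046875 = 0.012784, 1/11 · 0.13717 = 0.01247; these sum to 0.070183.
Therefore the posterior P(jar C | data) = (0.022727) / (0.070183) = 0.32383.

0.3238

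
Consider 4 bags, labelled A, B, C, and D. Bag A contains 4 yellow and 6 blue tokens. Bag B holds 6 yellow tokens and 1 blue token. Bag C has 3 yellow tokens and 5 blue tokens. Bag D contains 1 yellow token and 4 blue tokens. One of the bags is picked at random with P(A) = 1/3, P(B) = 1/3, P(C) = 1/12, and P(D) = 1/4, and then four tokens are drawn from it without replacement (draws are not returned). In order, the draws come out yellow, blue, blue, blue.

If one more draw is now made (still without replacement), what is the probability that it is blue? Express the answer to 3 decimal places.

0.776

Under each hypothesis, the probability of the observed sequence is: P(data | bag A) = (4/10)(6/9)(5/8)(4/7) = 0.095238; P(data | bag B) = (6/7)(1/6)(0/5) = 0; P(data | bag C) = (3/8)(5/7)(4/6)(3/5) = 0.10714; P(data | bag D) = (1/5)(4/4)(3/3)(2/2) = 0.2.
Weighting by the prior gives 1/3 · 0.095238 = 0.031746, 1/3 · 0 = 0, 1/12 · 0.10714 = 0.0089286, 1/4 · 0.2 = 0.05; summing to 0.090675.
Dividing through by the total gives posterior P(bag A | data) = 0.35011, P(bag B | data) = 0, P(bag C | data) = 0.098468, P(bag D | data) = 0.55142.
Averaging over the posterior, P(blue next | data) = (1/2)(0.35011) + (1/2)(0.098468) + (1)(0.55142) = 0.77571.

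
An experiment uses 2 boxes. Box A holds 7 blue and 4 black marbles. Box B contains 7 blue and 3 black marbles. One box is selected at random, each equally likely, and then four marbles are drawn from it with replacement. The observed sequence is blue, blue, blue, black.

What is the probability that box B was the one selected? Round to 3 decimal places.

0.523

The likelihood of the observed sequence under each hypothesis: P(data | box A) = (7/11)(7/11)(7/11)(4/11) = 0.093709; P(data | box B) = (7/10)(7/10)(7/10)(3/10) = 0.1029.
Multiplying each by its prior: 1/2 · 0.093709 = 0.046855, 1/2 · 0.1029 = 0.05145; summing to 0.098305.
Hence P(box B | data) = (0.05145) / (0.098305) = 0.52337.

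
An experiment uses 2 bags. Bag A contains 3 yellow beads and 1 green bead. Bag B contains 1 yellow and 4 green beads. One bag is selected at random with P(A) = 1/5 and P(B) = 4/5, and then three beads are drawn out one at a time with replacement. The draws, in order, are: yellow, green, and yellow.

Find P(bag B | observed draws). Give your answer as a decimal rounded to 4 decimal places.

For each hypothesis, P(data | H) works out to: P(data | bag A) = (3/4)(1/4)(3/4) = 0.14062; P(data | bag B) = (1/5)(4/5)(1/5) = 0.032.
Multiplying each by its prior: 1/5 · 0.14062 = 0.028125, 4/5 · 0.032 = 0.0256; summing to 0.053725.
Therefore the posterior P(bag B | data) = (0.0256) / (0.053725) = 0.4765.

0.4765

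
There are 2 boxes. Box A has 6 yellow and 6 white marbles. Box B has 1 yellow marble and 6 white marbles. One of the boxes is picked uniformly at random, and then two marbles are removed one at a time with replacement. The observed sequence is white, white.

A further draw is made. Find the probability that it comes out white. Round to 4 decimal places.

Compute the likelihood of the observed sequence for each case: P(data | box A) = (6/12)(6/12) = 1/4; P(data | box B) = (6/7)(6/7) = 36/49.
The prior-weighted likelihoods are 1/2 · 1/4 = 1/8, 1/2 · 36/49 = 18/49; with total 193/392.
The posterior is then P(box A | data) = 0.25389, P(box B | data) = 0.74611.
Averaging over the posterior, P(white next | data) = (1/2)(0.25389) + (6/7)(0.74611) = 0.76647.

0.7665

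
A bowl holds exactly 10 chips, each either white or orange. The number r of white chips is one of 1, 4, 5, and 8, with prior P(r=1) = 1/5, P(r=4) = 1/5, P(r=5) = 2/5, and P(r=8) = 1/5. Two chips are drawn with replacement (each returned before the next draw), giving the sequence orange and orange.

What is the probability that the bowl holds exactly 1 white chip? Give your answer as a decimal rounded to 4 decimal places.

The likelihood of the observed sequence under each hypothesis: P(data | r = 1) = (9/10)(9/10) = 81/100; P(data | r = 4) = (6/10)(6/10) = 9/25; P(data | r = 5) = (5/10)(5/10) = 1/4; P(data | r = 8) = (2/10)(2/10) = 1/25.
Weighting by the prior gives 1/5 · 81/100 = 81/500, 1/5 · 9/25 = 9/125, 2/5 · 1/4 = 1/10, 1/5 · 1/25 = 1/125; these sum to 171/500.
Therefore the posterior P(r = 1 | data) = (81/500) / (171/500) = 9/19.

0.4737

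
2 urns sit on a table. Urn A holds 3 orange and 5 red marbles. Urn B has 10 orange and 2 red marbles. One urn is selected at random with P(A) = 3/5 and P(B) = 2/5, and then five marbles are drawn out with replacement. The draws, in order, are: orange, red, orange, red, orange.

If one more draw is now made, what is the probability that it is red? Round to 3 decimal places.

Under each hypothesis, the probability of the observed sequence is: P(data | urn A) = (3/8)(5/8)(3/8)(5/8)(3/8) = 0.020599; P(data | urn B) = (10/12)(2/12)(10/12)(2/12)(10/12) = 0.016075.
Multiplying each by its prior: 3/5 · 0.020599 = 0.01236, 2/5 · 0.016075 = 0.00643; summing to 0.01879.
Dividing through by the total gives posterior P(urn A | data) = 0.65779, P(urn B | data) = 0.34221.
The predictive probability is P(red next | data) = (5/8)(0.65779) + (1/6)(0.34221) = 0.46815.

0.468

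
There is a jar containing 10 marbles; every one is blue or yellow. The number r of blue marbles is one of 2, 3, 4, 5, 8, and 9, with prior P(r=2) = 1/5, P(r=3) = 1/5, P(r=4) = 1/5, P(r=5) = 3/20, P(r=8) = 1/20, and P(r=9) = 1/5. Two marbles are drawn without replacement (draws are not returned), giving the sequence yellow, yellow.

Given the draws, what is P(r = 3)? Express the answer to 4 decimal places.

0.2927

Under each hypothesis, the probability of the observed sequence is: P(data | r = 2) = (8/10)(7/9) = 28/45; P(data | r = 3) = (7/10)(6/9) = 7/15; P(data | r = 4) = (6/10)(5/9) = 1/3; P(data | r = 5) = (5/10)(4/9) = 2/9; P(data | r = 8) = (2/10)(1/9) = 1/45; P(data | r = 9) = (1/10)(0/9) = 0.
The prior-weighted likelihoods are 1/5 · 28/45 = 28/225, 1/5 · 7/15 = 7/75, 1/5 · 1/3 = 1/15, 3/20 · 2/9 = 1/30, 1/20 · 1/45 = 1/900, 1/5 · 0 = 0; these sum to 287/900.
So P(r = 3 | data) = (7/75) / (287/900) = 12/41.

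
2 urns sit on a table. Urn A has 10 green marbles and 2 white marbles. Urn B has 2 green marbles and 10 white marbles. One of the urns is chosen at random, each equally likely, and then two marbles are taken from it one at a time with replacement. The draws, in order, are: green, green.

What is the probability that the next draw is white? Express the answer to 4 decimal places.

0.1923

The likelihood of the observed sequence under each hypothesis: P(data | urn A) = (10/12)(10/12) = 25/36; P(data | urn B) = (2/12)(2/12) = 1/36.
Multiplying each by its prior: 1/2 · 25/36 = 25/72, 1/2 · 1/36 = 1/72; with total 13/36.
Dividing through by the total gives posterior P(urn A | data) = 25/26, P(urn B | data) = 1/26.
Averaging over the posterior, P(white next | data) = (1/6)(25/26) + (5/6)(1/26) = 5/26.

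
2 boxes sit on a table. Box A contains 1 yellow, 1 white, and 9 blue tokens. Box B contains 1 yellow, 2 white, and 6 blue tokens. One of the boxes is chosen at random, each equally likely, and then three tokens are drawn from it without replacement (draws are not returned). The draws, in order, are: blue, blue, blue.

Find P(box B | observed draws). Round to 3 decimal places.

0.319

The likelihood of the observed sequence under each hypothesis: P(data | box A) = (9/11)(8/10)(7/9) = 0.50909; P(data | box B) = (6/9)(5/8)(4/7) = 0.2381.
Weighting by the prior gives 1/2 · 0.50909 = 0.25455, 1/2 · 0.2381 = 0.11905; these sum to 0.37359.
Therefore the posterior P(box B | data) = (0.11905) / (0.37359) = 0.31866.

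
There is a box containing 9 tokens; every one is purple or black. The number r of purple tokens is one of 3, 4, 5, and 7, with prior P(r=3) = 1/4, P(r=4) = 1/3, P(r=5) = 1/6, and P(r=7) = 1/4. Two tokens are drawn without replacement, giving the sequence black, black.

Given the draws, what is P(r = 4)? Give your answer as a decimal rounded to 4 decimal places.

Compute the likelihood of the observed sequence for each case: P(data | r = 3) = (6/9)(5/8) = 5/12; P(data | r = 4) = (5/9)(4/8) = 5/18; P(data | r = 5) = (4/9)(3/8) = 1/6; P(data | r = 7) = (2/9)(1/8) = 1/36.
Multiplying each by its prior: 1/4 · 5/12 = 5/48, 1/3 · 5/18 = 5/54, 1/6 · 1/6 = 1/36, 1/4 · 1/36 = 1/144; with total 25/108.
By Bayes' rule, P(r = 4 | data) = (5/54) / (25/108) = 2/5.

0.4000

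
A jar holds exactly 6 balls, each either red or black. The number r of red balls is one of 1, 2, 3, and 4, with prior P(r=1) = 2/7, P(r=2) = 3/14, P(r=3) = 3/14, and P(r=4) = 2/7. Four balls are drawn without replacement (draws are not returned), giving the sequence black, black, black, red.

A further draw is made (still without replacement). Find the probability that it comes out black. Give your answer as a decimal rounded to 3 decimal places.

The likelihood of the observed sequence under each hypothesis: P(data | r = 1) = (5/6)(4/5)(3/4)(1/3) = 1/6; P(data | r = 2) = (4/6)(3/5)(2/4)(2/3) = 2/15; P(data | r = 3) = (3/6)(2/5)(1/4)(3/3) = 1/20; P(data | r = 4) = (2/6)(1/5)(0/4) = 0.
The prior-weighted likelihoods are 2/7 · 1/6 = 1/21, 3/14 · 2/15 = 1/35, 3/14 · 1/20 = 3/280, 2/7 · 0 = 0; summing to 73/840.
Normalising, the posterior is P(r = 1 | data) = 40/73, P(r = 2 | data) = 24/73, P(r = 3 | data) = 9/73, P(r = 4 | data) = 0.
The predictive probability is P(black next | data) = (1)(40/73) + (1/2)(24/73) + (0)(9/73) = 52/73.

0.712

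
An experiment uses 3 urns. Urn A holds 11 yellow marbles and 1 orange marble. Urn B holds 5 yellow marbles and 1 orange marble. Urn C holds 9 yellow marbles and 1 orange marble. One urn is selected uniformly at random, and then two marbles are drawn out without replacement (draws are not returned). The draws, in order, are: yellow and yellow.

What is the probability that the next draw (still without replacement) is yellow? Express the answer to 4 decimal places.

Compute the likelihood of the observed sequence for each case: P(data | urn A) = (11/12)(10/11) = 5/6; P(data | urn B) = (5/6)(4/5) = 2/3; P(data | urn C) = (9/10)(8/9) = 4/5.
Weighting by the prior gives 1/3 · 5/6 = 5/18, 1/3 · 2/3 = 2/9, 1/3 · 4/5 = 4/15; these sum to 23/30.
Dividing through by the total gives posterior P(urn A | data) = 25/69, P(urn B | data) = 20/69, P(urn C | data) = 8/23.
So P(yellow next | data) = Σ P(yellow next | H) P(H | data) = (9/10)(25/69) + (3/4)(20/69) + (7/8)(8/23) = 39/46.

0.8478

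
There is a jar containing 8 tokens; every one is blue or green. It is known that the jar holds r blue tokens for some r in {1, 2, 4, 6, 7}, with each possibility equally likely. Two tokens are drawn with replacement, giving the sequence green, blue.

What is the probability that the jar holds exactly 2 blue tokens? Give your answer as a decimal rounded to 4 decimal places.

The likelihood of the observed sequence under each hypothesis: P(data | r = 1) = (7/8)(1/8) = 7/64; P(data | r = 2) = (6/8)(2/8) = 3/16; P(data | r = 4) = (4/8)(4/8) = 1/4; P(data | r = 6) = (2/8)(6/8) = 3/16; P(data | r = 7) = (1/8)(7/8) = 7/64.
The prior-weighted likelihoods are 1/5 · 7/64 = 7/320, 1/5 · 3/16 = 3/80, 1/5 · 1/4 = 1/20, 1/5 · 3/16 = 3/80, 1/5 · 7/64 = 7/320; these sum to 27/160.
Hence P(r = 2 | data) = (3/80) / (27/160) = 2/9.

0.2222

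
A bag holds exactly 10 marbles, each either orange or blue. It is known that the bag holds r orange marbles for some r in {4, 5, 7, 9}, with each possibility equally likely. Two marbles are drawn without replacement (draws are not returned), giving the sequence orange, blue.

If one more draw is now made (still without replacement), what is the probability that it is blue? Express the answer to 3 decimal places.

For each hypothesis, P(data | H) works out to: P(data | r = 4) = (4/10)(6/9) = 4/15; P(data | r = 5) = (5/10)(5/9) = 5/18; P(data | r = 7) = (7/10)(3/9) = 7/30; P(data | r = 9) = (9/10)(1/9) = 1/10.
The prior-weighted likelihoods are 1/4 · 4/15 = 1/15, 1/4 · 5/18 = 5/72, 1/4 · 7/30 = 7/120, 1/4 · 1/10 = 1/40; these sum to 79/360.
Dividing through by the total gives posterior P(r = 4 | data) = 24/79, P(r = 5 | data) = 25/79, P(r = 7 | data) = 21/79, P(r = 9 | data) = 9/79.
Averaging over the posterior, P(blue next | data) = (5/8)(24/79) + (1/2)(25/79) + (1/4)(21/79) + (0)(9/79) = 131/316.

0.415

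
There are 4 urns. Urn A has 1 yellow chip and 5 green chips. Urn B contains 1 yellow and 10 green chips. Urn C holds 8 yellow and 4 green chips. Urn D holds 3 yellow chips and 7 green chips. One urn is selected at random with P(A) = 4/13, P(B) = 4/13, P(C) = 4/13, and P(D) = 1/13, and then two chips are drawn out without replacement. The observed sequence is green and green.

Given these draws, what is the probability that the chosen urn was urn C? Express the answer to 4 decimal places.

0.0537

Under each hypothesis, the probability of the observed sequence is: P(data | urn A) = (5/6)(4/5) = 0.66667; P(data | urn B) = (10/11)(9/10) = 0.81818; P(data | urn C) = (4/12)(3/11) = 0.090909; P(data | urn D) = (7/10)(6/9) = 0.46667.
The prior-weighted likelihoods are 4/13 · 0.66667 = 0.20513, 4/13 · 0.81818 = 0.25175, 4/13 · 0.090909 = 0.027972, 1/13 · 0.46667 = 0.035897; these sum to 0.52075.
So P(urn C | data) = (0.027972) / (0.52075) = 0.053715.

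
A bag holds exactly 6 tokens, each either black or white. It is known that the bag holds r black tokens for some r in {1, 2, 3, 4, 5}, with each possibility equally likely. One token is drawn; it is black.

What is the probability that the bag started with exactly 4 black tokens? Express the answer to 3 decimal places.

Under each hypothesis, the probability of this draw is: P(data | r = 1) = (1/6) = 1/6; P(data | r = 2) = (2/6) = 1/3; P(data | r = 3) = (3/6) = 1/2; P(data | r = 4) = (4/6) = 2/3; P(data | r = 5) = (5/6) = 5/6.
The prior-weighted likelihoods are 1/5 · 1/6 = 1/30, 1/5 · 1/3 = 1/15, 1/5 · 1/2 = 1/10, 1/5 · 2/3 = 2/15, 1/5 · 5/6 = 1/6; summing to 1/2.
By Bayes' rule, P(r = 4 | data) = (2/15) / (1/2) = 4/15.

0.267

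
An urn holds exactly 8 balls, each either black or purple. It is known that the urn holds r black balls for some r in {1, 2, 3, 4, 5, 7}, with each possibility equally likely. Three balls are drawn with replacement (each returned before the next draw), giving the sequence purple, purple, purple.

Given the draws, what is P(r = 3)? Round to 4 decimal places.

0.1611

Compute the likelihood of the observed sequence for each case: P(data | r = 1) = (7/8)(7/8)(7/8) = 0.66992; P(data | r = 2) = (6/8)(6/8)(6/8) = 0.42188; P(data | r = 3) = (5/8)(5/8)(5/8) = 0.24414; P(data | r = 4) = (4/8)(4/8)(4/8) = 0.125; P(data | r = 5) = (3/8)(3/8)(3/8) = 0.052734; P(data | r = 7) = (1/8)(1/8)(1/8) = 0.0019531.
Weighting by the prior gives 1/6 · 0.66992 = 0.11165, 1/6 · 0.42188 = 0.070312, 1/6 · 0.24414 = 0.04069, 1/6 · 0.125 = 0.020833, 1/6 · 0.052734 = 0.0087891, 1/6 · 0.0019531 = 0.00032552; summing to 0.2526.
Therefore the posterior P(r = 3 | data) = (0.04069) / (0.2526) = 0.16108.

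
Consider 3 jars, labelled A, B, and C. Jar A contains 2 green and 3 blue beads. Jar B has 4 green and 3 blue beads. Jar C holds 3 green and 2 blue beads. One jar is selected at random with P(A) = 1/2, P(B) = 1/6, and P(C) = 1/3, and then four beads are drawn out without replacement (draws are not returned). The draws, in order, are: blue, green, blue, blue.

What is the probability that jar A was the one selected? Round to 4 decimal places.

Under each hypothesis, the probability of the observed sequence is: P(data | jar A) = (3/5)(2/4)(2/3)(1/2) = 1/10; P(data | jar B) = (3/7)(4/6)(2/5)(1/4) = 1/35; P(data | jar C) = (2/5)(3/4)(1/3)(0/2) = 0.
Multiplying each by its prior: 1/2 · 1/10 = 1/20, 1/6 · 1/35 = 1/210, 1/3 · 0 = 0; summing to 23/420.
Hence P(jar A | data) = (1/20) / (23/420) = 21/23.

0.9130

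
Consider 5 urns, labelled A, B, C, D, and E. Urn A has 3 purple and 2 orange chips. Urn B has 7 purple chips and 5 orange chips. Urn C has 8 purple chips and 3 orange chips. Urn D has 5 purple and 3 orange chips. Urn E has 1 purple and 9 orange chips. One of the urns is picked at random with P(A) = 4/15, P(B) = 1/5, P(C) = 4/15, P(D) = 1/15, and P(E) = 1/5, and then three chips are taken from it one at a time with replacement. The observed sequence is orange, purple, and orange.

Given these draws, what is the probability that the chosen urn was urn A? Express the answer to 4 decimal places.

0.3109

Compute the likelihood of the observed sequence for each case: P(data | urn A) = (2/5)(3/5)(2/5) = 0.096; P(data | urn B) = (5/12)(7/12)(5/12) = 0.10127; P(data | urn C) = (3/11)(8/11)(3/11) = 0.054095; P(data | urn D) = (3/8)(5/8)(3/8) = 0.087891; P(data | urn E) = (9/10)(1/10)(9/10) = 0.081.
The prior-weighted likelihoods are 4/15 · 0.096 = 0.0256, 1/5 · 0.10127 = 0.020255, 4/15 · 0.054095 = 0.014425, 1/15 · 0.087891 = 0.0058594, 1/5 · 0.081 = 0.0162; with total 0.082339.
Therefore the posterior P(urn A | data) = (0.0256) / (0.082339) = 0.31091.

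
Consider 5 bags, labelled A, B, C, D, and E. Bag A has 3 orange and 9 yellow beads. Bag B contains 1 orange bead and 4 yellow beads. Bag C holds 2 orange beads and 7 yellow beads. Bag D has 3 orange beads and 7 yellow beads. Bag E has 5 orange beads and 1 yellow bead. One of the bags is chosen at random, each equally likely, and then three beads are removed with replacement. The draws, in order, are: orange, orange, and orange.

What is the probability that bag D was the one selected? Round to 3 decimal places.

0.042

For each hypothesis, P(data | H) works out to: P(data | bag A) = (3/12)(3/12)(3/12) = 0.015625; P(data | bag B) = (1/5)(1/5)(1/5) = 0.008; P(data | bag C) = (2/9)(2/9)(2/9) = 0.010974; P(data | bag D) = (3/10)(3/10)(3/10) = 0.027; P(data | bag E) = (5/6)(5/6)(5/6) = 0.5787.
Weighting by the prior gives 1/5 · 0.015625 = 0.003125, 1/5 · 0.008 = 0.0016, 1/5 · 0.010974 = 0.0021948, 1/5 · 0.027 = 0.0054, 1/5 · 0.5787 = 0.11574; these sum to 0.12806.
Hence P(bag D | data) = (0.0054) / (0.12806) = 0.042168.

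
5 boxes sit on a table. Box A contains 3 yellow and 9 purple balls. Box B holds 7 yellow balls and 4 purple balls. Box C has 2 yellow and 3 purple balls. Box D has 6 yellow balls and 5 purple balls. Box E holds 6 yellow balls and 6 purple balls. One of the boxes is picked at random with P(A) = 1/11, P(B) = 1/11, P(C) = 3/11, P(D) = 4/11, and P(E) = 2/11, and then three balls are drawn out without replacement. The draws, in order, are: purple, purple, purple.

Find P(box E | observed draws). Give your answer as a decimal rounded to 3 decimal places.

The likelihood of the observed sequence under each hypothesis: P(data | box A) = (9/12)(8/11)(7/10) = 0.38182; P(data | box B) = (4/11)(3/10)(2/9) = 0.024242; P(data | box C) = (3/5)(2/4)(1/3) = 0.1; P(data | box D) = (5/11)(4/10)(3/9) = 0.060606; P(data | box E) = (6/12)(5/11)(4/10) = 0.090909.
The prior-weighted likelihoods are 1/11 · 0.38182 = 0.034711, 1/11 · 0.024242 = 0.0022039, 3/11 · 0.1 = 0.027273, 4/11 · 0.060606 = 0.022039, 2/11 · 0.090909 = 0.016529; summing to 0.10275.
Therefore the posterior P(box E | data) = (0.016529) / (0.10275) = 0.16086.

0.161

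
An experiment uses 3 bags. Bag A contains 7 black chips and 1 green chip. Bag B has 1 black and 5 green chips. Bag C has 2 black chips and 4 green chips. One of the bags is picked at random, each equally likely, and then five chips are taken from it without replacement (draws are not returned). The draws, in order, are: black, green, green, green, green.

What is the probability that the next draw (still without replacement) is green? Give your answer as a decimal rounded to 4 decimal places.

Under each hypothesis, the probability of the observed sequence is: P(data | bag A) = (7/8)(1/7)(0/6) = 0; P(data | bag B) = (1/6)(5/5)(4/4)(3/3)(2/2) = 1/6; P(data | bag C) = (2/6)(4/5)(3/4)(2/3)(1/2) = 1/15.
The prior-weighted likelihoods are 1/3 · 0 = 0, 1/3 · 1/6 = 1/18, 1/3 · 1/15 = 1/45; with total 7/90.
The posterior is then P(bag A | data) = 0, P(bag B | data) = 5/7, P(bag C | data) = 2/7.
The predictive probability is P(green next | data) = (1)(5/7) + (0)(2/7) = 5/7.

0.7143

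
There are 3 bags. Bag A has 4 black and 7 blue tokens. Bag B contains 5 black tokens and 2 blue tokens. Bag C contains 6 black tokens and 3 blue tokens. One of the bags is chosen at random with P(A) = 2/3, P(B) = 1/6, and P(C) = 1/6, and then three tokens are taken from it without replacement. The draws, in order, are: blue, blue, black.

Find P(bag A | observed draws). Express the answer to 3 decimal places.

Under each hypothesis, the probability of the observed sequence is: P(data | bag A) = (7/11)(6/10)(4/9) = 0.1697; P(data | bag B) = (2/7)(1/6)(5/5) = 0.047619; P(data | bag C) = (3/9)(2/8)(6/7) = 0.071429.
Weighting by the prior gives 2/3 · 0.1697 = 0.11313, 1/6 · 0.047619 = 0.0079365, 1/6 · 0.071429 = 0.011905; with total 0.13297.
So P(bag A | data) = (0.11313) / (0.13297) = 0.85079.

0.851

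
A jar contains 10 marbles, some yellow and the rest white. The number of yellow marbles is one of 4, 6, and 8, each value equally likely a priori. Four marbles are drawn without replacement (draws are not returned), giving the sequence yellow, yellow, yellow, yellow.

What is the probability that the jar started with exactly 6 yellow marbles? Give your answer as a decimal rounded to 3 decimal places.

0.174

Compute the likelihood of the observed sequence for each case: P(data | r = 4) = (4/10)(3/9)(2/8)(1/7) = 1/210; P(data | r = 6) = (6/10)(5/9)(4/8)(3/7) = 1/14; P(data | r = 8) = (8/10)(7/9)(6/8)(5/7) = 1/3.
The prior-weighted likelihoods are 1/3 · 1/210 = 1/630, 1/3 · 1/14 = 1/42, 1/3 · 1/3 = 1/9; with total 43/315.
So P(r = 6 | data) = (1/42) / (43/315) = 15/86.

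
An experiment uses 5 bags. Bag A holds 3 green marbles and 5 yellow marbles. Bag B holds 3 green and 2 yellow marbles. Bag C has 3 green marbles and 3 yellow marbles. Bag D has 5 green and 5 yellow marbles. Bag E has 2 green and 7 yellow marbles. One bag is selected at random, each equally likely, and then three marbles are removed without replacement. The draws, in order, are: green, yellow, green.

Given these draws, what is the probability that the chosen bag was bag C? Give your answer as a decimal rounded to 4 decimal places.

Under each hypothesis, the probability of the observed sequence is: P(data | bag A) = (3/8)(5/7)(2/6) = 0.089286; P(data | bag B) = (3/5)(2/4)(2/3) = 0.2; P(data | bag C) = (3/6)(3/5)(2/4) = 0.15; P(data | bag D) = (5/10)(5/9)(4/8) = 0.13889; P(data | bag E) = (2/9)(7/8)(1/7) = 0.027778.
Multiplying each by its prior: 1/5 · 0.089286 = 0.017857, 1/5 · 0.2 = 0.04, 1/5 · 0.15 = 0.03, 1/5 · 0.13889 = 0.027778, 1/5 · 0.027778 = 0.0055556; summing to 0.12119.
By Bayes' rule, P(bag C | data) = (0.03) / (0.12119) = 0.24754.

0.2475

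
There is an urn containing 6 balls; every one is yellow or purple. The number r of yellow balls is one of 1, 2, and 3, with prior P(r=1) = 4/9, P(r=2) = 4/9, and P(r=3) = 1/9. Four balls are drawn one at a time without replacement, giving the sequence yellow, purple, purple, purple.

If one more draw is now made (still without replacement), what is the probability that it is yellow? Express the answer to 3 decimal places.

Under each hypothesis, the probability of the observed sequence is: P(data | r = 1) = (1/6)(5/5)(4/4)(3/3) = 1/6; P(data | r = 2) = (2/6)(4/5)(3/4)(2/3) = 2/15; P(data | r = 3) = (3/6)(3/5)(2/4)(1/3) = 1/20.
The prior-weighted likelihoods are 4/9 · 1/6 = 2/27, 4/9 · 2/15 = 8/135, 1/9 · 1/20 = 1/180; with total 5/36.
Dividing through by the total gives posterior P(r = 1 | data) = 8/15, P(r = 2 | data) = 32/75, P(r = 3 | data) = 1/25.
So P(yellow next | data) = Σ P(yellow next | H) P(H | data) = (0)(8/15) + (1/2)(32/75) + (1)(1/25) = 19/75.

0.253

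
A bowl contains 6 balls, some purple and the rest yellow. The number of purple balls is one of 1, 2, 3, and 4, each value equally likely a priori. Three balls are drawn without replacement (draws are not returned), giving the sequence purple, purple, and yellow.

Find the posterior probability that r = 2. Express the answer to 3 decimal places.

0.160

Compute the likelihood of the observed sequence for each case: P(data | r = 1) = (1/6)(0/5) = 0; P(data | r = 2) = (2/6)(1/5)(4/4) = 1/15; P(data | r = 3) = (3/6)(2/5)(3/4) = 3/20; P(data | r = 4) = (4/6)(3/5)(2/4) = 1/5.
Weighting by the prior gives 1/4 · 0 = 0, 1/4 · 1/15 = 1/60, 1/4 · 3/20 = 3/80, 1/4 · 1/5 = 1/20; summing to 5/48.
So P(r = 2 | data) = (1/60) / (5/48) = 4/25.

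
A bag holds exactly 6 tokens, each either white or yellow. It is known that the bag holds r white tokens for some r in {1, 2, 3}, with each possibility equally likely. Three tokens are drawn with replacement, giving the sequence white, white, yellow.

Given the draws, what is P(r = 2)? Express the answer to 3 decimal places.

Compute the likelihood of the observed sequence for each case: P(data | r = 1) = (1/6)(1/6)(5/6) = 5/216; P(data | r = 2) = (2/6)(2/6)(4/6) = 2/27; P(data | r = 3) = (3/6)(3/6)(3/6) = 1/8.
Multiplying each by its prior: 1/3 · 5/216 = 5/648, 1/3 · 2/27 = 2/81, 1/3 · 1/8 = 1/24; summing to 2/27.
Therefore the posterior P(r = 2 | data) = (2/81) / (2/27) = 1/3.

0.333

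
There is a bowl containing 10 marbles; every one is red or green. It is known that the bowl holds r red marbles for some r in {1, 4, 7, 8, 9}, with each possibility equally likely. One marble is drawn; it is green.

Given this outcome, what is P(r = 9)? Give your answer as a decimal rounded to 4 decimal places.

0.0476

Under each hypothesis, the probability of this draw is: P(data | r = 1) = (9/10) = 9/10; P(data | r = 4) = (6/10) = 3/5; P(data | r = 7) = (3/10) = 3/10; P(data | r = 8) = (2/10) = 1/5; P(data | r = 9) = (1/10) = 1/10.
Weighting by the prior gives 1/5 · 9/10 = 9/50, 1/5 · 3/5 = 3/25, 1/5 · 3/10 = 3/50, 1/5 · 1/5 = 1/25, 1/5 · 1/10 = 1/50; with total 21/50.
By Bayes' rule, P(r = 9 | data) = (1/50) / (21/50) = 1/21.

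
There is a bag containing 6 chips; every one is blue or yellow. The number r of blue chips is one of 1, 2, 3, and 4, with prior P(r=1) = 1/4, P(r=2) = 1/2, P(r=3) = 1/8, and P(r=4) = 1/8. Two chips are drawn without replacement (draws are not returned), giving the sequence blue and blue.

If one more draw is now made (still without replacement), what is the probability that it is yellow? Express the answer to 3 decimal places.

Under each hypothesis, the probability of the observed sequence is: P(data | r = 1) = (1/6)(0/5) = 0; P(data | r = 2) = (2/6)(1/5) = 1/15; P(data | r = 3) = (3/6)(2/5) = 1/5; P(data | r = 4) = (4/6)(3/5) = 2/5.
The prior-weighted likelihoods are 1/4 · 0 = 0, 1/2 · 1/15 = 1/30, 1/8 · 1/5 = 1/40, 1/8 · 2/5 = 1/20; summing to 13/120.
The posterior is then P(r = 1 | data) = 0, P(r = 2 | data) = 4/13, P(r = 3 | data) = 3/13, P(r = 4 | data) = 6/13.
Averaging over the posterior, P(yellow next | data) = (1)(4/13) + (3/4)(3/13) + (1/2)(6/13) = 37/52.

0.712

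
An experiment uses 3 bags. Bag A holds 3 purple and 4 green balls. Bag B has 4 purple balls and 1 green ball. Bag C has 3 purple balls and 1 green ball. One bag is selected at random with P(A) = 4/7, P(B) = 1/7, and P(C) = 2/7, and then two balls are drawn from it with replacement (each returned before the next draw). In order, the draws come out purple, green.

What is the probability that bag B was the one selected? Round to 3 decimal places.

Under each hypothesis, the probability of the observed sequence is: P(data | bag A) = (3/7)(4/7) = 0.2449; P(data | bag B) = (4/5)(1/5) = 0.16; P(data | bag C) = (3/4)(1/4) = 0.1875.
Weighting by the prior gives 4/7 · 0.2449 = 0.13994, 1/7 · 0.16 = 0.022857, 2/7 · 0.1875 = 0.053571; with total 0.21637.
So P(bag B | data) = (0.022857) / (0.21637) = 0.10564.

0.106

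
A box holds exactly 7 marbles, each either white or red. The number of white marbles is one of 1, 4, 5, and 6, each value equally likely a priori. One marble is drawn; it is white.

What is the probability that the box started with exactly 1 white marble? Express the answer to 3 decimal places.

Under each hypothesis, the probability of this draw is: P(data | r = 1) = (1/7) = 1/7; P(data | r = 4) = (4/7) = 4/7; P(data | r = 5) = (5/7) = 5/7; P(data | r = 6) = (6/7) = 6/7.
The prior-weighted likelihoods are 1/4 · 1/7 = 1/28, 1/4 · 4/7 = 1/7, 1/4 · 5/7 = 5/28, 1/4 · 6/7 = 3/14; summing to 4/7.
Hence P(r = 1 | data) = (1/28) / (4/7) = 1/16.

0.063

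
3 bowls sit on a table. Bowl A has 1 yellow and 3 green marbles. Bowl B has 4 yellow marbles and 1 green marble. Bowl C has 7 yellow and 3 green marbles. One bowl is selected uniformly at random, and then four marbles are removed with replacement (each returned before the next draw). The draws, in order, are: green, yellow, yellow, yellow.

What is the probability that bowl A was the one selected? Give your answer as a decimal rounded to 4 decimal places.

0.0540

For each hypothesis, P(data | H) works out to: P(data | bowl A) = (3/4)(1/4)(1/4)(1/4) = 0.011719; P(data | bowl B) = (1/5)(4/5)(4/5)(4/5) = 0.1024; P(data | bowl C) = (3/10)(7/10)(7/10)(7/10) = 0.1029.
Multiplying each by its prior: 1/3 · 0.011719 = 0.0039062, 1/3 · 0.1024 = 0.034133, 1/3 · 0.1029 = 0.0343; summing to 0.07234.
So P(bowl A | data) = (0.0039062) / (0.07234) = 0.053999.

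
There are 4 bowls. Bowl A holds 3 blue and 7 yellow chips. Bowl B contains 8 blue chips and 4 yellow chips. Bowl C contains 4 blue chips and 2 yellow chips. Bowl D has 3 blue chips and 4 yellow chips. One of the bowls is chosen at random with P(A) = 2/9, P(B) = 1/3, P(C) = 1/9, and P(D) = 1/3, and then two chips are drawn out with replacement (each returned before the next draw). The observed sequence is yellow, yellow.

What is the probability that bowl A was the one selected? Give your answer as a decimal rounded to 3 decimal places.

0.408

The likelihood of the observed sequence under each hypothesis: P(data | bowl A) = (7/10)(7/10) = 0.49; P(data | bowl B) = (4/12)(4/12) = 0.11111; P(data | bowl C) = (2/6)(2/6) = 0.11111; P(data | bowl D) = (4/7)(4/7) = 0.32653.
Weighting by the prior gives 2/9 · 0.49 = 0.10889, 1/3 · 0.11111 = 0.037037, 1/9 · 0.11111 = 0.012346, 1/3 · 0.32653 = 0.10884; with total 0.26712.
By Bayes' rule, P(bowl A | data) = (0.10889) / (0.26712) = 0.40765.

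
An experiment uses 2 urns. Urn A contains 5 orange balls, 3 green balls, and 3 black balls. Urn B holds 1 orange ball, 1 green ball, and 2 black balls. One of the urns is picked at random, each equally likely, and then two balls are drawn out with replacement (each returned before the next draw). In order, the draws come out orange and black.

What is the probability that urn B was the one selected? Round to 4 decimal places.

Under each hypothesis, the probability of the observed sequence is: P(data | urn A) = (5/11)(3/11) = 0.12397; P(data | urn B) = (1/4)(2/4) = 0.125.
Multiplying each by its prior: 1/2 · 0.12397 = 0.061983, 1/2 · 0.125 = 0.0625; summing to 0.12448.
By Bayes' rule, P(urn B | data) = (0.0625) / (0.12448) = 0.50207.

0.5021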